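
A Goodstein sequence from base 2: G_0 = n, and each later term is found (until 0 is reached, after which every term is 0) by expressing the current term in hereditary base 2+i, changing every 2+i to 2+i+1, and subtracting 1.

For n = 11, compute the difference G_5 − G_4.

5484864

G_0=11  [base 2] 2^(2 + 1) + 2 + 1  →[2↦3]→  3^(3 + 1) + 3 + 1 = 85  −1 ⇒ G_1=84
G_1=84  [base 3] 3^(3 + 1) + 3  →[3↦4]→  4^(4 + 1) + 4 = 1028  −1 ⇒ G_2=1027
G_2=1027  [base 4] 4^(4 + 1) + 3  →[4↦5]→  5^(5 + 1) + 3 = 15628  −1 ⇒ G_3=15627
G_3=15627  [base 5] 5^(5 + 1) + 2  →[5↦6]→  6^(6 + 1) + 2 = 279938  −1 ⇒ G_4=279937
G_4=279937  [base 6] 6^(6 + 1) + 1  →[6↦7]→  7^(7 + 1) + 1 = 5764802  −1 ⇒ G_5=5764801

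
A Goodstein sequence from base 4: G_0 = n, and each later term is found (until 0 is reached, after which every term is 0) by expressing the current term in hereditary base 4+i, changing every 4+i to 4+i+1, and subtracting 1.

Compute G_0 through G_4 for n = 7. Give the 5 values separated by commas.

7, 7, 7, 7, 7

G_0 = 7. HB_4(7) = 4 + 3. Bump = 8. G_1 = 7.
G_1 = 7. HB_5(7) = 5 + 2. Bump = 8. G_2 = 7.
G_2 = 7. HB_6(7) = 6 + 1. Bump = 8. G_3 = 7.
G_3 = 7. HB_7(7) = 7. Bump = 8. G_4 = 7.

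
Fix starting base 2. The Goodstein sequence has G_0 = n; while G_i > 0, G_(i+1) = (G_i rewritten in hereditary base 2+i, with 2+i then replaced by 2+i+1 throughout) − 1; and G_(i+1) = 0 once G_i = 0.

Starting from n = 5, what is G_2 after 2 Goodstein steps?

G_0 = 5. HB_2(5) = 2^2 + 1. Bump = 28. G_1 = 27.
G_1 = 27. HB_3(27) = 3^3. Bump = 256. G_2 = 255.
G_2 = 255. HB_4(255) = 3·4^3 + 3·4^2 + 3·4 + 3. Bump = 468. G_3 = 467.

255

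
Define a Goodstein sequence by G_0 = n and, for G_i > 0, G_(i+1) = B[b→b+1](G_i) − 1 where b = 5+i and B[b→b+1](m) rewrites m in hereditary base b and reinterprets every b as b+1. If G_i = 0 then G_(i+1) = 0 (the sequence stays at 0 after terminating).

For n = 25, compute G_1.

35

step 0: 25 = 5^2; sub 6 for 5: 6^2; = 36; G_1 = 36−1 = 35
step 1: 35 = 5·6 + 5; sub 7 for 6: 5·7 + 5; = 40; G_2 = 40−1 = 39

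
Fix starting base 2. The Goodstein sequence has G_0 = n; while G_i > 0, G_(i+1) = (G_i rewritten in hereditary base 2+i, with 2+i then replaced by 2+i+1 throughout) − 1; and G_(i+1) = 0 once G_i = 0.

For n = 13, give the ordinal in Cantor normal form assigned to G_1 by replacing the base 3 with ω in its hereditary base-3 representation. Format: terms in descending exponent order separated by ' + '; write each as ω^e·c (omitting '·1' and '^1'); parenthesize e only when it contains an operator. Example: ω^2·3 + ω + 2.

G_0 = 13. HB_2(13) = 2^(2 + 1) + 2^2 + 1. Bump = 109. G_1 = 108.
G_1 = 108. HB_3(108) = 3^(3 + 1) + 3^3. Bump = 1280. G_2 = 1279.

ω^(ω + 1) + ω^ω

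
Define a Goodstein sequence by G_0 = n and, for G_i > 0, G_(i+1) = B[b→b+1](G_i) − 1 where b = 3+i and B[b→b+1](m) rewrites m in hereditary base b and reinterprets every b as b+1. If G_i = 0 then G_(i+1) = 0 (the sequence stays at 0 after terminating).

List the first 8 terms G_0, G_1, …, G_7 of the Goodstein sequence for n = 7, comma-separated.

[0] 7 ≡ 2·3 + 1 (base 3). Lift 4: 9. −1: 8.
[1] 8 ≡ 2·4 (base 4). Lift 5: 10. −1: 9.
[2] 9 ≡ 5 + 4 (base 5). Lift 6: 10. −1: 9.
[3] 9 ≡ 6 + 3 (base 6). Lift 7: 10. −1: 9.
[4] 9 ≡ 7 + 2 (base 7). Lift 8: 10. −1: 9.
[5] 9 ≡ 8 + 1 (base 8). Lift 9: 10. −1: 9.
[6] 9 ≡ 9 (base 9). Lift 10: 10. −1: 9.

7, 8, 9, 9, 9, 9, 9, 9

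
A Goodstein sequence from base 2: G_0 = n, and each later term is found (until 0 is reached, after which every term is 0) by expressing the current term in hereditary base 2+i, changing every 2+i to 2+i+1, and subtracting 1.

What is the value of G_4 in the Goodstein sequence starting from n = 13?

280711

13 —HB2→ 2^(2 + 1) + 2^2 + 1 —bump→ 3^(3 + 1) + 3^3 + 1 = 109 —(−1)→ 108
108 —HB3→ 3^(3 + 1) + 3^3 —bump→ 4^(4 + 1) + 4^4 = 1280 —(−1)→ 1279
1279 —HB4→ 4^(4 + 1) + 3·4^3 + 3·4^2 + 3·4 + 3 —bump→ 5^(5 + 1) + 3·5^3 + 3·5^2 + 3·5 + 3 = 16093 —(−1)→ 16092
16092 —HB5→ 5^(5 + 1) + 3·5^3 + 3·5^2 + 3·5 + 2 —bump→ 6^(6 + 1) + 3·6^3 + 3·6^2 + 3·6 + 2 = 280712 —(−1)→ 280711
280711 —HB6→ 6^(6 + 1) + 3·6^3 + 3·6^2 + 3·6 + 1 —bump→ 7^(7 + 1) + 3·7^3 + 3·7^2 + 3·7 + 1 = 5765999 —(−1)→ 5765998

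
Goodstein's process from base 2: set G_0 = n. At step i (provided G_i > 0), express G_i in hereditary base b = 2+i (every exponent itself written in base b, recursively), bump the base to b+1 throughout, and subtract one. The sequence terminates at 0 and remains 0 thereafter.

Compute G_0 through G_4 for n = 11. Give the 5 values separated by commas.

11, 84, 1027, 15627, 279937

[0] 11 ≡ 2^(2 + 1) + 2 + 1 (base 2). Lift 3: 85. −1: 84.
[1] 84 ≡ 3^(3 + 1) + 3 (base 3). Lift 4: 1028. −1: 1027.
[2] 1027 ≡ 4^(4 + 1) + 3 (base 4). Lift 5: 15628. −1: 15627.
[3] 15627 ≡ 5^(5 + 1) + 2 (base 5). Lift 6: 279938. −1: 279937.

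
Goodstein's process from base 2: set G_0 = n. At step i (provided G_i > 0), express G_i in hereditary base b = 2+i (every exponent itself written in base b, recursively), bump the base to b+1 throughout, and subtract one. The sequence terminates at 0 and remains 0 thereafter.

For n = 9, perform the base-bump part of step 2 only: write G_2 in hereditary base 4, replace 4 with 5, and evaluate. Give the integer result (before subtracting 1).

9843

base 2: 9 = 2^(2 + 1) + 1; at 3: 3^(3 + 1) + 1 = 82; next = 81
base 3: 81 = 3^(3 + 1); at 4: 4^(4 + 1) = 1024; next = 1023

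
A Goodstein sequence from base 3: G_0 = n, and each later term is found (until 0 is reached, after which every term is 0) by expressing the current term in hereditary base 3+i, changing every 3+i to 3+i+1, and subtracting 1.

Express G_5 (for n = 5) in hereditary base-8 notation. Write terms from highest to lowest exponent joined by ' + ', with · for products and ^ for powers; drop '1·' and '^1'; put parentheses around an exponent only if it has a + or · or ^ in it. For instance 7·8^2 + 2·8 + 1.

3

G_0=5  [base 3] 3 + 2  →[3↦4]→  4 + 2 = 6  −1 ⇒ G_1=5
G_1=5  [base 4] 4 + 1  →[4↦5]→  5 + 1 = 6  −1 ⇒ G_2=5
G_2=5  [base 5] 5  →[5↦6]→  6 = 6  −1 ⇒ G_3=5
G_3=5  [base 6] 5  →[6↦7]→  5 = 5  −1 ⇒ G_4=4
G_4=4  [base 7] 4  →[7↦8]→  4 = 4  −1 ⇒ G_5=3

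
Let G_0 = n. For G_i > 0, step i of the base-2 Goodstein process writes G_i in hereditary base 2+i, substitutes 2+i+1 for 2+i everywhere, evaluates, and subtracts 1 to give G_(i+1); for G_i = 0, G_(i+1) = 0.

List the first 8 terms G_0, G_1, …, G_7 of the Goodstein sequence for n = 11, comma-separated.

step 0: 11 = 2^(2 + 1) + 2 + 1; sub 3 for 2: 3^(3 + 1) + 3 + 1; = 85; G_1 = 85−1 = 84
step 1: 84 = 3^(3 + 1) + 3; sub 4 for 3: 4^(4 + 1) + 4; = 1028; G_2 = 1028−1 = 1027
step 2: 1027 = 4^(4 + 1) + 3; sub 5 for 4: 5^(5 + 1) + 3; = 15628; G_3 = 15628−1 = 15627
step 3: 15627 = 5^(5 + 1) + 2; sub 6 for 5: 6^(6 + 1) + 2; = 279938; G_4 = 279938−1 = 279937
step 4: 279937 = 6^(6 + 1) + 1; sub 7 for 6: 7^(7 + 1) + 1; = 5764802; G_5 = 5764802−1 = 5764801
step 5: 5764801 = 7^(7 + 1); sub 8 for 7: 8^(8 + 1); = 134217728; G_6 = 134217728−1 = 134217727
step 6: 134217727 = 7·8^8 + 7·8^7 + 7·8^6 + 7·8^5 + 7·8^4 + 7·8^3 + 7·8^2 + 7·8 + 7; sub 9 for 8: 7·9^9 + 7·9^7 + 7·9^6 + 7·9^5 + 7·9^4 + 7·9^3 + 7·9^2 + 7·9 + 7; = 2749609303; G_7 = 2749609303−1 = 2749609302

11, 84, 1027, 15627, 279937, 5764801, 134217727, 2749609302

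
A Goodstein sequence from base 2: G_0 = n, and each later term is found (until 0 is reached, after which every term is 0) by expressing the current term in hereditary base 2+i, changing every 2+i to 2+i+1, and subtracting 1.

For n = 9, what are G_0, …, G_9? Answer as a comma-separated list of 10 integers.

9, 81, 1023, 9842, 140743, 2471826, 50333399, 1162263921, 30000003325, 855935016215

base 2: 9 = 2^(2 + 1) + 1; at 3: 3^(3 + 1) + 1 = 82; next = 81
base 3: 81 = 3^(3 + 1); at 4: 4^(4 + 1) = 1024; next = 1023
base 4: 1023 = 3·4^4 + 3·4^3 + 3·4^2 + 3·4 + 3; at 5: 3·5^5 + 3·5^3 + 3·5^2 + 3·5 + 3 = 9843; next = 9842
base 5: 9842 = 3·5^5 + 3·5^3 + 3·5^2 + 3·5 + 2; at 6: 3·6^6 + 3·6^3 + 3·6^2 + 3·6 + 2 = 140744; next = 140743
base 6: 140743 = 3·6^6 + 3·6^3 + 3·6^2 + 3·6 + 1; at 7: 3·7^7 + 3·7^3 + 3·7^2 + 3·7 + 1 = 2471827; next = 2471826
base 7: 2471826 = 3·7^7 + 3·7^3 + 3·7^2 + 3·7; at 8: 3·8^8 + 3·8^3 + 3·8^2 + 3·8 = 50333400; next = 50333399
base 8: 50333399 = 3·8^8 + 3·8^3 + 3·8^2 + 2·8 + 7; at 9: 3·9^9 + 3·9^3 + 3·9^2 + 2·9 + 7 = 1162263922; next = 1162263921
base 9: 1162263921 = 3·9^9 + 3·9^3 + 3·9^2 + 2·9 + 6; at 10: 3·10^10 + 3·10^3 + 3·10^2 + 2·10 + 6 = 30000003326; next = 30000003325
base 10: 30000003325 = 3·10^10 + 3·10^3 + 3·10^2 + 2·10 + 5; at 11: 3·11^11 + 3·11^3 + 3·11^2 + 2·11 + 5 = 855935016216; next = 855935016215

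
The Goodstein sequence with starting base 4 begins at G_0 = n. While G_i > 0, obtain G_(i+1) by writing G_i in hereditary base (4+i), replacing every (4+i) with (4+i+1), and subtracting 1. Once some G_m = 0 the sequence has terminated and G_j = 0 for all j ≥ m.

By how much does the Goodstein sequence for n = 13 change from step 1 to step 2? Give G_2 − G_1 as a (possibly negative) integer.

(0) 13|_4 = 3·4 + 1 ↦ 3·5 + 1|_5 = 16 ⇒ 15
(1) 15|_5 = 3·5 ↦ 3·6|_6 = 18 ⇒ 17

2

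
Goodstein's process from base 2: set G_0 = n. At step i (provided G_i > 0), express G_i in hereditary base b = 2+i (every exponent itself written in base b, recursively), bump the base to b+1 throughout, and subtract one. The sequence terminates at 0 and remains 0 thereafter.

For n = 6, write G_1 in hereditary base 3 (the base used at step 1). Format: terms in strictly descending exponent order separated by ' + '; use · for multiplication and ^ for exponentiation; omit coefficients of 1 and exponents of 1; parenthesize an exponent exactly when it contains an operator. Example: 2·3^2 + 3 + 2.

3^3 + 2

G_0=6  [base 2] 2^2 + 2  →[2↦3]→  3^3 + 3 = 30  −1 ⇒ G_1=29
G_1=29  [base 3] 3^3 + 2  →[3↦4]→  4^4 + 2 = 258  −1 ⇒ G_2=257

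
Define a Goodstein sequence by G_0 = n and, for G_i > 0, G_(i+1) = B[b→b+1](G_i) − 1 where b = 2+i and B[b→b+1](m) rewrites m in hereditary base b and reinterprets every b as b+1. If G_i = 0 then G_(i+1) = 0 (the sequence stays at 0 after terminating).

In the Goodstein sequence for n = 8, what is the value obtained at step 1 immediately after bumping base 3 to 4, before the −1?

G_0 = 8. HB_2(8) = 2^(2 + 1). Bump = 81. G_1 = 80.
G_1 = 80. HB_3(80) = 2·3^3 + 2·3^2 + 2·3 + 2. Bump = 554. G_2 = 553.

554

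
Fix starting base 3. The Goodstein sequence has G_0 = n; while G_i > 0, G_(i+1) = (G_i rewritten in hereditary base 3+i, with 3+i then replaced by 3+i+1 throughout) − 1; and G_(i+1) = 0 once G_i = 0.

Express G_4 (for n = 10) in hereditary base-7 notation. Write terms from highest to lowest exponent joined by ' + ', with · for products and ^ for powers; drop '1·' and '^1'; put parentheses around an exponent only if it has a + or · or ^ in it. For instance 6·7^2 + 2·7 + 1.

4·7 + 2

base 3: 10 = 3^2 + 1; at 4: 4^2 + 1 = 17; next = 16
base 4: 16 = 4^2; at 5: 5^2 = 25; next = 24
base 5: 24 = 4·5 + 4; at 6: 4·6 + 4 = 28; next = 27
base 6: 27 = 4·6 + 3; at 7: 4·7 + 3 = 31; next = 30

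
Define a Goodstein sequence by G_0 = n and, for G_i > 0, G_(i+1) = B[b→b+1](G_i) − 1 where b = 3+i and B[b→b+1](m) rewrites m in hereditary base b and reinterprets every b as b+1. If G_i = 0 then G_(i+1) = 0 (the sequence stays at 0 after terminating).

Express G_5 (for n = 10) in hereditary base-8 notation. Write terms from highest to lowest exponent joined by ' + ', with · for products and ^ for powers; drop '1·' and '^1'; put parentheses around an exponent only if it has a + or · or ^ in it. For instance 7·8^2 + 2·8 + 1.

10 —HB3→ 3^2 + 1 —bump→ 4^2 + 1 = 17 —(−1)→ 16
16 —HB4→ 4^2 —bump→ 5^2 = 25 —(−1)→ 24
24 —HB5→ 4·5 + 4 —bump→ 4·6 + 4 = 28 —(−1)→ 27
27 —HB6→ 4·6 + 3 —bump→ 4·7 + 3 = 31 —(−1)→ 30
30 —HB7→ 4·7 + 2 —bump→ 4·8 + 2 = 34 —(−1)→ 33
33 —HB8→ 4·8 + 1 —bump→ 4·9 + 1 = 37 —(−1)→ 36

4·8 + 1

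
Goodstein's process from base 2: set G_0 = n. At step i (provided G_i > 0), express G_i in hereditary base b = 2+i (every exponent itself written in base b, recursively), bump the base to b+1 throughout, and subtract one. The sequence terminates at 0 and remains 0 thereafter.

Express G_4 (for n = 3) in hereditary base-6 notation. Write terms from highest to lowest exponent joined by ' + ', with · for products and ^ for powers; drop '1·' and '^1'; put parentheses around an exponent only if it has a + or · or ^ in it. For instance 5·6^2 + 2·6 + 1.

1

[0] 3 ≡ 2 + 1 (base 2). Lift 3: 4. −1: 3.
[1] 3 ≡ 3 (base 3). Lift 4: 4. −1: 3.
[2] 3 ≡ 3 (base 4). Lift 5: 3. −1: 2.
[3] 2 ≡ 2 (base 5). Lift 6: 2. −1: 1.
[4] 1 ≡ 1 (base 6). Lift 7: 1. −1: 0.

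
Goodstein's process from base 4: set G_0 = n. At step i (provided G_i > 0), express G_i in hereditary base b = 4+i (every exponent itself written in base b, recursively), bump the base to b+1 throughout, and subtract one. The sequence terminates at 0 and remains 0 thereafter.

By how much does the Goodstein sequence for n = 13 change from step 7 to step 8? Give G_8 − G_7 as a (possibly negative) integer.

i=0: 13 = 3·4 + 1 (b=4); 4→5: 3·5 + 1 = 16; 16−1 = 15
i=1: 15 = 3·5 (b=5); 5→6: 3·6 = 18; 18−1 = 17
i=2: 17 = 2·6 + 5 (b=6); 6→7: 2·7 + 5 = 19; 19−1 = 18
i=3: 18 = 2·7 + 4 (b=7); 7→8: 2·8 + 4 = 20; 20−1 = 19
i=4: 19 = 2·8 + 3 (b=8); 8→9: 2·9 + 3 = 21; 21−1 = 20
i=5: 20 = 2·9 + 2 (b=9); 9→10: 2·10 + 2 = 22; 22−1 = 21
i=6: 21 = 2·10 + 1 (b=10); 10→11: 2·11 + 1 = 23; 23−1 = 22
i=7: 22 = 2·11 (b=11); 11→12: 2·12 = 24; 24−1 = 23

1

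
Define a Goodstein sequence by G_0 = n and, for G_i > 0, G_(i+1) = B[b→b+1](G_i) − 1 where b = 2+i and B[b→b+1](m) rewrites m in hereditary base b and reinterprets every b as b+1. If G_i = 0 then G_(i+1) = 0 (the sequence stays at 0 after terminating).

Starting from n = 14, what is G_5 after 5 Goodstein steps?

14 —HB2→ 2^(2 + 1) + 2^2 + 2 —bump→ 3^(3 + 1) + 3^3 + 3 = 111 —(−1)→ 110
110 —HB3→ 3^(3 + 1) + 3^3 + 2 —bump→ 4^(4 + 1) + 4^4 + 2 = 1282 —(−1)→ 1281
1281 —HB4→ 4^(4 + 1) + 4^4 + 1 —bump→ 5^(5 + 1) + 5^5 + 1 = 18751 —(−1)→ 18750
18750 —HB5→ 5^(5 + 1) + 5^5 —bump→ 6^(6 + 1) + 6^6 = 326592 —(−1)→ 326591
326591 —HB6→ 6^(6 + 1) + 5·6^5 + 5·6^4 + 5·6^3 + 5·6^2 + 5·6 + 5 —bump→ 7^(7 + 1) + 5·7^5 + 5·7^4 + 5·7^3 + 5·7^2 + 5·7 + 5 = 5862841 —(−1)→ 5862840
5862840 —HB7→ 7^(7 + 1) + 5·7^5 + 5·7^4 + 5·7^3 + 5·7^2 + 5·7 + 4 —bump→ 8^(8 + 1) + 5·8^5 + 5·8^4 + 5·8^3 + 5·8^2 + 5·8 + 4 = 134404972 —(−1)→ 134404971

5862840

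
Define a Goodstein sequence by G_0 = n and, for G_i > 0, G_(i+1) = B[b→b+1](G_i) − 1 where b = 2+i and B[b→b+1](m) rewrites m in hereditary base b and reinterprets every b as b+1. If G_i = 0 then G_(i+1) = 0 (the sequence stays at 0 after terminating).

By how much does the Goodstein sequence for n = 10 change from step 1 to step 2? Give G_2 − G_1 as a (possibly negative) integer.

base 2: 10 = 2^(2 + 1) + 2; at 3: 3^(3 + 1) + 3 = 84; next = 83
base 3: 83 = 3^(3 + 1) + 2; at 4: 4^(4 + 1) + 2 = 1026; next = 1025

942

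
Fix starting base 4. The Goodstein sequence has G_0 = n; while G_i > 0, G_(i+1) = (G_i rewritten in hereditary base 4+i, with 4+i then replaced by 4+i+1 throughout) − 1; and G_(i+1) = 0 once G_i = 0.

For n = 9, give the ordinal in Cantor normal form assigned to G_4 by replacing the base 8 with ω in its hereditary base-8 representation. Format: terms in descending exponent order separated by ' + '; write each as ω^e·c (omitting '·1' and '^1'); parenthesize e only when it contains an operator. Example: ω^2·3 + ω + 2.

ω + 3

[0] 9 ≡ 2·4 + 1 (base 4). Lift 5: 11. −1: 10.
[1] 10 ≡ 2·5 (base 5). Lift 6: 12. −1: 11.
[2] 11 ≡ 6 + 5 (base 6). Lift 7: 12. −1: 11.
[3] 11 ≡ 7 + 4 (base 7). Lift 8: 12. −1: 11.
[4] 11 ≡ 8 + 3 (base 8). Lift 9: 12. −1: 11.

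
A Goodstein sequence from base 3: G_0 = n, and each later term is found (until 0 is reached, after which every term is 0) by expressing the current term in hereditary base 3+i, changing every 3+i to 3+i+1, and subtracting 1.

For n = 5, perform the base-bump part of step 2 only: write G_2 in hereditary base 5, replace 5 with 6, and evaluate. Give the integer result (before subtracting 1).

6

i=0: 5 = 3 + 2 (b=3); 3→4: 4 + 2 = 6; 6−1 = 5
i=1: 5 = 4 + 1 (b=4); 4→5: 5 + 1 = 6; 6−1 = 5
i=2: 5 = 5 (b=5); 5→6: 6 = 6; 6−1 = 5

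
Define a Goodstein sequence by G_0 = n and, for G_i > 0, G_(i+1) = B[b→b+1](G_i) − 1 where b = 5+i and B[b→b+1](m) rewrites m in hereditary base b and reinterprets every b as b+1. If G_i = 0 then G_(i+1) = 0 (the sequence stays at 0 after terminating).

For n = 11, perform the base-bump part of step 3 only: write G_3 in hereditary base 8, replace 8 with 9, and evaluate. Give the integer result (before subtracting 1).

14

11 —HB5→ 2·5 + 1 —bump→ 2·6 + 1 = 13 —(−1)→ 12
12 —HB6→ 2·6 —bump→ 2·7 = 14 —(−1)→ 13
13 —HB7→ 7 + 6 —bump→ 8 + 6 = 14 —(−1)→ 13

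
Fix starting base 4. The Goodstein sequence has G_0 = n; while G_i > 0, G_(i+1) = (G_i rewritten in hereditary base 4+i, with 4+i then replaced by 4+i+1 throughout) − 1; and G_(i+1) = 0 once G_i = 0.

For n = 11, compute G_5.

step 0: 11 = 2·4 + 3; sub 5 for 4: 2·5 + 3; = 13; G_1 = 13−1 = 12
step 1: 12 = 2·5 + 2; sub 6 for 5: 2·6 + 2; = 14; G_2 = 14−1 = 13
step 2: 13 = 2·6 + 1; sub 7 for 6: 2·7 + 1; = 15; G_3 = 15−1 = 14
step 3: 14 = 2·7; sub 8 for 7: 2·8; = 16; G_4 = 16−1 = 15
step 4: 15 = 8 + 7; sub 9 for 8: 9 + 7; = 16; G_5 = 16−1 = 15

15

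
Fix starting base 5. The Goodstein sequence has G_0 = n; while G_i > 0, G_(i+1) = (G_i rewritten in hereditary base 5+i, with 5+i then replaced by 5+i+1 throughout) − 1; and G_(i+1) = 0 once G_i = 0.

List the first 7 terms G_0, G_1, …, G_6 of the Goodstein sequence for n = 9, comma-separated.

9, 9, 9, 9, 9, 9, 8

[0] 9 ≡ 5 + 4 (base 5). Lift 6: 10. −1: 9.
[1] 9 ≡ 6 + 3 (base 6). Lift 7: 10. −1: 9.
[2] 9 ≡ 7 + 2 (base 7). Lift 8: 10. −1: 9.
[3] 9 ≡ 8 + 1 (base 8). Lift 9: 10. −1: 9.
[4] 9 ≡ 9 (base 9). Lift 10: 10. −1: 9.
[5] 9 ≡ 9 (base 10). Lift 11: 9. −1: 8.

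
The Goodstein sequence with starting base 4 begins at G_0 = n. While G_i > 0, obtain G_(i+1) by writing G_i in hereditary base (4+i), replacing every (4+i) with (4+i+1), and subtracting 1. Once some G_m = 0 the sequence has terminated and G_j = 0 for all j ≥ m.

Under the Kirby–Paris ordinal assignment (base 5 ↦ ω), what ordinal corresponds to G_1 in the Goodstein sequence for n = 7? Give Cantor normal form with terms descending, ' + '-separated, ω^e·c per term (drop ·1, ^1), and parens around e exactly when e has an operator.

ω + 2

base 4: 7 = 4 + 3; at 5: 5 + 3 = 8; next = 7
base 5: 7 = 5 + 2; at 6: 6 + 2 = 8; next = 7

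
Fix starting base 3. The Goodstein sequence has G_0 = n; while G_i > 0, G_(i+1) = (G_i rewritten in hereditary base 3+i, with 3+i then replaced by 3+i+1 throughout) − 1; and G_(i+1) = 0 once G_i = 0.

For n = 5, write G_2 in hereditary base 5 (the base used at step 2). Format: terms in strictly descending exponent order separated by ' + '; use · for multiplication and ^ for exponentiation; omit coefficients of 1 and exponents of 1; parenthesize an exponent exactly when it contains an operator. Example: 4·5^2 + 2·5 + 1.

5

(0) 5|_3 = 3 + 2 ↦ 4 + 2|_4 = 6 ⇒ 5
(1) 5|_4 = 4 + 1 ↦ 5 + 1|_5 = 6 ⇒ 5
(2) 5|_5 = 5 ↦ 6|_6 = 6 ⇒ 5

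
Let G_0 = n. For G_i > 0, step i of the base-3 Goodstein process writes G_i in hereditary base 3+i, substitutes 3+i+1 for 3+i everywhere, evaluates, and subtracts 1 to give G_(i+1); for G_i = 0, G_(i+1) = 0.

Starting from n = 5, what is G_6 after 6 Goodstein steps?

2

G_0 = 5. HB_3(5) = 3 + 2. Bump = 6. G_1 = 5.
G_1 = 5. HB_4(5) = 4 + 1. Bump = 6. G_2 = 5.
G_2 = 5. HB_5(5) = 5. Bump = 6. G_3 = 5.
G_3 = 5. HB_6(5) = 5. Bump = 5. G_4 = 4.
G_4 = 4. HB_7(4) = 4. Bump = 4. G_5 = 3.
G_5 = 3. HB_8(3) = 3. Bump = 3. G_6 = 2.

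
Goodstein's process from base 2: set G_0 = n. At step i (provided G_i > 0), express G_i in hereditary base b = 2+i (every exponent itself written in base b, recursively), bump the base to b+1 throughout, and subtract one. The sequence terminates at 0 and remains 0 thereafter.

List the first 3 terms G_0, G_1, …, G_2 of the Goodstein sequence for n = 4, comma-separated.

(0) 4|_2 = 2^2 ↦ 3^3|_3 = 27 ⇒ 26
(1) 26|_3 = 2·3^2 + 2·3 + 2 ↦ 2·4^2 + 2·4 + 2|_4 = 42 ⇒ 41

4, 26, 41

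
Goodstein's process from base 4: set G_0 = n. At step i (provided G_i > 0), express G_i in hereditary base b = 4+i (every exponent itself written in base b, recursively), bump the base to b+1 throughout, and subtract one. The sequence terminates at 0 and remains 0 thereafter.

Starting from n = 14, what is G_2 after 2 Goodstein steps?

18

step 0: 14 = 3·4 + 2; sub 5 for 4: 3·5 + 2; = 17; G_1 = 17−1 = 16
step 1: 16 = 3·5 + 1; sub 6 for 5: 3·6 + 1; = 19; G_2 = 19−1 = 18
step 2: 18 = 3·6; sub 7 for 6: 3·7; = 21; G_3 = 21−1 = 20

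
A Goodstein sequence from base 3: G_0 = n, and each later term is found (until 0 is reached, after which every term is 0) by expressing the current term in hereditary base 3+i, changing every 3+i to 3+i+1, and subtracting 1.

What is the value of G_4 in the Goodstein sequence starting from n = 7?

step 0: 7 = 2·3 + 1; sub 4 for 3: 2·4 + 1; = 9; G_1 = 9−1 = 8
step 1: 8 = 2·4; sub 5 for 4: 2·5; = 10; G_2 = 10−1 = 9
step 2: 9 = 5 + 4; sub 6 for 5: 6 + 4; = 10; G_3 = 10−1 = 9
step 3: 9 = 6 + 3; sub 7 for 6: 7 + 3; = 10; G_4 = 10−1 = 9
step 4: 9 = 7 + 2; sub 8 for 7: 8 + 2; = 10; G_5 = 10−1 = 9

9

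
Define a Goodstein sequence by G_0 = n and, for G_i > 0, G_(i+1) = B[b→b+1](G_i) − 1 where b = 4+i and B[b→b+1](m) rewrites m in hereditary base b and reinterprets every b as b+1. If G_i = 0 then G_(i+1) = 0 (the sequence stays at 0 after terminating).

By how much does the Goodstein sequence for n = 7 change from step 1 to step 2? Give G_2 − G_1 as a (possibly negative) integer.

0

(0) 7|_4 = 4 + 3 ↦ 5 + 3|_5 = 8 ⇒ 7
(1) 7|_5 = 5 + 2 ↦ 6 + 2|_6 = 8 ⇒ 7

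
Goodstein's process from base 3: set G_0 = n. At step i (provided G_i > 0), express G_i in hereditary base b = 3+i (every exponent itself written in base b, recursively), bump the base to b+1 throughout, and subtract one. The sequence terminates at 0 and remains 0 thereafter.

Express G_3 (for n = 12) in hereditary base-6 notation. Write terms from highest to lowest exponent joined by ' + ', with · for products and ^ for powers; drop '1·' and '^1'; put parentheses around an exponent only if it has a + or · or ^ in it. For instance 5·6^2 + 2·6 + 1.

6^2 + 1

[0] 12 ≡ 3^2 + 3 (base 3). Lift 4: 20. −1: 19.
[1] 19 ≡ 4^2 + 3 (base 4). Lift 5: 28. −1: 27.
[2] 27 ≡ 5^2 + 2 (base 5). Lift 6: 38. −1: 37.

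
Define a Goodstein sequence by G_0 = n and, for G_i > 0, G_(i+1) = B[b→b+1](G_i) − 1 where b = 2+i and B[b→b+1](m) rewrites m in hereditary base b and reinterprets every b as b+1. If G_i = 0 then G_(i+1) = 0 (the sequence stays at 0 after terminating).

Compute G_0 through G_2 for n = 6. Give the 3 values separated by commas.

(0) 6|_2 = 2^2 + 2 ↦ 3^3 + 3|_3 = 30 ⇒ 29
(1) 29|_3 = 3^3 + 2 ↦ 4^4 + 2|_4 = 258 ⇒ 257

6, 29, 257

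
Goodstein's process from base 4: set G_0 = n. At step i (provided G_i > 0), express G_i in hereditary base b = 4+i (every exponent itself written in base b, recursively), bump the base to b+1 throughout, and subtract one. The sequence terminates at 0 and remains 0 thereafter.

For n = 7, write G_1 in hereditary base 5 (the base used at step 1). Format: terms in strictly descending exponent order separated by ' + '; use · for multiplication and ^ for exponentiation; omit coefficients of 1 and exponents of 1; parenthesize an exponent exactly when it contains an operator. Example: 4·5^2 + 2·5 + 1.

5 + 2

step 0: 7 = 4 + 3; sub 5 for 4: 5 + 3; = 8; G_1 = 8−1 = 7
step 1: 7 = 5 + 2; sub 6 for 5: 6 + 2; = 8; G_2 = 8−1 = 7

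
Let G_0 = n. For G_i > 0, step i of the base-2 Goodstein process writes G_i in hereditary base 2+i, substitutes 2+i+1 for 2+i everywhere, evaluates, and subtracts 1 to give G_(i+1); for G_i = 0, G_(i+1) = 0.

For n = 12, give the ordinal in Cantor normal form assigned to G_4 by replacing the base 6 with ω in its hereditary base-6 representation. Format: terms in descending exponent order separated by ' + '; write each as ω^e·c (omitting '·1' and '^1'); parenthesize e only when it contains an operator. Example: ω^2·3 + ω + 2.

ω^(ω + 1) + ω^2·2 + ω + 5

G_0=12  [base 2] 2^(2 + 1) + 2^2  →[2↦3]→  3^(3 + 1) + 3^3 = 108  −1 ⇒ G_1=107
G_1=107  [base 3] 3^(3 + 1) + 2·3^2 + 2·3 + 2  →[3↦4]→  4^(4 + 1) + 2·4^2 + 2·4 + 2 = 1066  −1 ⇒ G_2=1065
G_2=1065  [base 4] 4^(4 + 1) + 2·4^2 + 2·4 + 1  →[4↦5]→  5^(5 + 1) + 2·5^2 + 2·5 + 1 = 15686  −1 ⇒ G_3=15685
G_3=15685  [base 5] 5^(5 + 1) + 2·5^2 + 2·5  →[5↦6]→  6^(6 + 1) + 2·6^2 + 2·6 = 280020  −1 ⇒ G_4=280019
G_4=280019  [base 6] 6^(6 + 1) + 2·6^2 + 6 + 5  →[6↦7]→  7^(7 + 1) + 2·7^2 + 7 + 5 = 5764911  −1 ⇒ G_5=5764910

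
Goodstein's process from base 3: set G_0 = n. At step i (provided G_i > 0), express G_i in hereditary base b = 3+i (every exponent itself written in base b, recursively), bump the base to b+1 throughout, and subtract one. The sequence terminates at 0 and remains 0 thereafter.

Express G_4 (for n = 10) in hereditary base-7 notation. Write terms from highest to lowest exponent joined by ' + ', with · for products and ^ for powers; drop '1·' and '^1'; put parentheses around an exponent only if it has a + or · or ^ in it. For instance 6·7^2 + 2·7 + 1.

4·7 + 2

base 3: 10 = 3^2 + 1; at 4: 4^2 + 1 = 17; next = 16
base 4: 16 = 4^2; at 5: 5^2 = 25; next = 24
base 5: 24 = 4·5 + 4; at 6: 4·6 + 4 = 28; next = 27
base 6: 27 = 4·6 + 3; at 7: 4·7 + 3 = 31; next = 30
base 7: 30 = 4·7 + 2; at 8: 4·8 + 2 = 34; next = 33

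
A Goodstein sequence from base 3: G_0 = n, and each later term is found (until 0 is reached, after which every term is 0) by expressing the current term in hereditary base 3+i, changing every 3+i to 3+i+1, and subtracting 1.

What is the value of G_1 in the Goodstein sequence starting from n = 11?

17

G_0=11  [base 3] 3^2 + 2  →[3↦4]→  4^2 + 2 = 18  −1 ⇒ G_1=17
G_1=17  [base 4] 4^2 + 1  →[4↦5]→  5^2 + 1 = 26  −1 ⇒ G_2=25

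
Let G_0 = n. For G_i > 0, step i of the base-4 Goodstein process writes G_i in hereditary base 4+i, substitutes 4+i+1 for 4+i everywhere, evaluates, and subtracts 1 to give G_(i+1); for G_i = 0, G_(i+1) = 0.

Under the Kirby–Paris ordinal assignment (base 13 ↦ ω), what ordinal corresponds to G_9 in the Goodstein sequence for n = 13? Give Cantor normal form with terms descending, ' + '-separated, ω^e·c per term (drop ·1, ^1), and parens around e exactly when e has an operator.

G_0 = 13. HB_4(13) = 3·4 + 1. Bump = 16. G_1 = 15.
G_1 = 15. HB_5(15) = 3·5. Bump = 18. G_2 = 17.
G_2 = 17. HB_6(17) = 2·6 + 5. Bump = 19. G_3 = 18.
G_3 = 18. HB_7(18) = 2·7 + 4. Bump = 20. G_4 = 19.
G_4 = 19. HB_8(19) = 2·8 + 3. Bump = 21. G_5 = 20.
G_5 = 20. HB_9(20) = 2·9 + 2. Bump = 22. G_6 = 21.
G_6 = 21. HB_10(21) = 2·10 + 1. Bump = 23. G_7 = 22.
G_7 = 22. HB_11(22) = 2·11. Bump = 24. G_8 = 23.
G_8 = 23. HB_12(23) = 12 + 11. Bump = 24. G_9 = 23.

ω + 10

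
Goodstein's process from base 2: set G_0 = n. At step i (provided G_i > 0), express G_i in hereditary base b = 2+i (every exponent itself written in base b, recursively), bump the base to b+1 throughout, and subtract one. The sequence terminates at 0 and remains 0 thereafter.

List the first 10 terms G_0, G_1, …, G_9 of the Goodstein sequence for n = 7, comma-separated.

G_0=7  [base 2] 2^2 + 2 + 1  →[2↦3]→  3^3 + 3 + 1 = 31  −1 ⇒ G_1=30
G_1=30  [base 3] 3^3 + 3  →[3↦4]→  4^4 + 4 = 260  −1 ⇒ G_2=259
G_2=259  [base 4] 4^4 + 3  →[4↦5]→  5^5 + 3 = 3128  −1 ⇒ G_3=3127
G_3=3127  [base 5] 5^5 + 2  →[5↦6]→  6^6 + 2 = 46658  −1 ⇒ G_4=46657
G_4=46657  [base 6] 6^6 + 1  →[6↦7]→  7^7 + 1 = 823544  −1 ⇒ G_5=823543
G_5=823543  [base 7] 7^7  →[7↦8]→  8^8 = 16777216  −1 ⇒ G_6=16777215
G_6=16777215  [base 8] 7·8^7 + 7·8^6 + 7·8^5 + 7·8^4 + 7·8^3 + 7·8^2 + 7·8 + 7  →[8↦9]→  7·9^7 + 7·9^6 + 7·9^5 + 7·9^4 + 7·9^3 + 7·9^2 + 7·9 + 7 = 37665880  −1 ⇒ G_7=37665879
G_7=37665879  [base 9] 7·9^7 + 7·9^6 + 7·9^5 + 7·9^4 + 7·9^3 + 7·9^2 + 7·9 + 6  →[9↦10]→  7·10^7 + 7·10^6 + 7·10^5 + 7·10^4 + 7·10^3 + 7·10^2 + 7·10 + 6 = 77777776  −1 ⇒ G_8=77777775
G_8=77777775  [base 10] 7·10^7 + 7·10^6 + 7·10^5 + 7·10^4 + 7·10^3 + 7·10^2 + 7·10 + 5  →[10↦11]→  7·11^7 + 7·11^6 + 7·11^5 + 7·11^4 + 7·11^3 + 7·11^2 + 7·11 + 5 = 150051214  −1 ⇒ G_9=150051213

7, 30, 259, 3127, 46657, 823543, 16777215, 37665879, 77777775, 150051213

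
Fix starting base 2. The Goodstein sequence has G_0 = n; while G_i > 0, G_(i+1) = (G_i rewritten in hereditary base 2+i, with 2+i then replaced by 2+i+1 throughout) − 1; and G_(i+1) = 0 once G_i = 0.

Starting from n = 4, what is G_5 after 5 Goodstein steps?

i=0: 4 = 2^2 (b=2); 2→3: 3^3 = 27; 27−1 = 26
i=1: 26 = 2·3^2 + 2·3 + 2 (b=3); 3→4: 2·4^2 + 2·4 + 2 = 42; 42−1 = 41
i=2: 41 = 2·4^2 + 2·4 + 1 (b=4); 4→5: 2·5^2 + 2·5 + 1 = 61; 61−1 = 60
i=3: 60 = 2·5^2 + 2·5 (b=5); 5→6: 2·6^2 + 2·6 = 84; 84−1 = 83
i=4: 83 = 2·6^2 + 6 + 5 (b=6); 6→7: 2·7^2 + 7 + 5 = 110; 110−1 = 109
i=5: 109 = 2·7^2 + 7 + 4 (b=7); 7→8: 2·8^2 + 8 + 4 = 140; 140−1 = 139

109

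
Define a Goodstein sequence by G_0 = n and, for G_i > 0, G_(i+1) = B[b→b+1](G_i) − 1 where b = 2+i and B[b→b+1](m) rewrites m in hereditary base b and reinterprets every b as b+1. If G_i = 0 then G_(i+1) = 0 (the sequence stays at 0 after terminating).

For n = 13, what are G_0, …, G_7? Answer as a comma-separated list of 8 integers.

13, 108, 1279, 16092, 280711, 5765998, 134219479, 3486786855

base 2: 13 = 2^(2 + 1) + 2^2 + 1; at 3: 3^(3 + 1) + 3^3 + 1 = 109; next = 108
base 3: 108 = 3^(3 + 1) + 3^3; at 4: 4^(4 + 1) + 4^4 = 1280; next = 1279
base 4: 1279 = 4^(4 + 1) + 3·4^3 + 3·4^2 + 3·4 + 3; at 5: 5^(5 + 1) + 3·5^3 + 3·5^2 + 3·5 + 3 = 16093; next = 16092
base 5: 16092 = 5^(5 + 1) + 3·5^3 + 3·5^2 + 3·5 + 2; at 6: 6^(6 + 1) + 3·6^3 + 3·6^2 + 3·6 + 2 = 280712; next = 280711
base 6: 280711 = 6^(6 + 1) + 3·6^3 + 3·6^2 + 3·6 + 1; at 7: 7^(7 + 1) + 3·7^3 + 3·7^2 + 3·7 + 1 = 5765999; next = 5765998
base 7: 5765998 = 7^(7 + 1) + 3·7^3 + 3·7^2 + 3·7; at 8: 8^(8 + 1) + 3·8^3 + 3·8^2 + 3·8 = 134219480; next = 134219479
base 8: 134219479 = 8^(8 + 1) + 3·8^3 + 3·8^2 + 2·8 + 7; at 9: 9^(9 + 1) + 3·9^3 + 3·9^2 + 2·9 + 7 = 3486786856; next = 3486786855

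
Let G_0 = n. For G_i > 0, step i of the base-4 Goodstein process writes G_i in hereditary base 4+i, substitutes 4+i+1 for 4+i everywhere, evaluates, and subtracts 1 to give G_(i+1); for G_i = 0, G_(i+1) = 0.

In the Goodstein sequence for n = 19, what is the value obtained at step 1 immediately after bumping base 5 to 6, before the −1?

38

(0) 19|_4 = 4^2 + 3 ↦ 5^2 + 3|_5 = 28 ⇒ 27
(1) 27|_5 = 5^2 + 2 ↦ 6^2 + 2|_6 = 38 ⇒ 37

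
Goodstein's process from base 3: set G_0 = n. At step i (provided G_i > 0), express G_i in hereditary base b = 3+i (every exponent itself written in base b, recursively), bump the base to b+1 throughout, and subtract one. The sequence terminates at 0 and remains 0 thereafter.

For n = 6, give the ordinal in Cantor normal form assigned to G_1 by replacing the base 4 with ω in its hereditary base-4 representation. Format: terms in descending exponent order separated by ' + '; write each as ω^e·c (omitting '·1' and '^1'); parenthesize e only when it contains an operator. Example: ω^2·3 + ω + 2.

ω + 3

G_0=6  [base 3] 2·3  →[3↦4]→  2·4 = 8  −1 ⇒ G_1=7
G_1=7  [base 4] 4 + 3  →[4↦5]→  5 + 3 = 8  −1 ⇒ G_2=7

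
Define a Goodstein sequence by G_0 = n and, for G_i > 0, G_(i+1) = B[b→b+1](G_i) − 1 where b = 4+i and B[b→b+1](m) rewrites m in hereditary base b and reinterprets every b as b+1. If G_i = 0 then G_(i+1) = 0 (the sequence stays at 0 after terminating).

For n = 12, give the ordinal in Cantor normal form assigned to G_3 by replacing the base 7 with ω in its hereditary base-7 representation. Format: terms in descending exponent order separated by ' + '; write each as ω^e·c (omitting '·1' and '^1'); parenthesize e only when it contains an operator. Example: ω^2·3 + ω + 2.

ω·2 + 2

[0] 12 ≡ 3·4 (base 4). Lift 5: 15. −1: 14.
[1] 14 ≡ 2·5 + 4 (base 5). Lift 6: 16. −1: 15.
[2] 15 ≡ 2·6 + 3 (base 6). Lift 7: 17. −1: 16.
[3] 16 ≡ 2·7 + 2 (base 7). Lift 8: 18. −1: 17.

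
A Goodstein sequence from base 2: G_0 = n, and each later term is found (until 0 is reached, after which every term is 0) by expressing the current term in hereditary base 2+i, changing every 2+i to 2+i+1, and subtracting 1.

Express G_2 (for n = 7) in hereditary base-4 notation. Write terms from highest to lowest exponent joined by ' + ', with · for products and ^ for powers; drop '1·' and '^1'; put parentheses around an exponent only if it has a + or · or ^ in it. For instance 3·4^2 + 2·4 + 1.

4^4 + 3

[0] 7 ≡ 2^2 + 2 + 1 (base 2). Lift 3: 31. −1: 30.
[1] 30 ≡ 3^3 + 3 (base 3). Lift 4: 260. −1: 259.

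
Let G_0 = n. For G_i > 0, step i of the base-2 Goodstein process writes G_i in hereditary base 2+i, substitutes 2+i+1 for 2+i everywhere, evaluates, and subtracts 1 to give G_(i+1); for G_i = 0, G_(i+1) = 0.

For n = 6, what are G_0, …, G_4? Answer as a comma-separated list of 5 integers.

6, 29, 257, 3125, 46655

G_0=6  [base 2] 2^2 + 2  →[2↦3]→  3^3 + 3 = 30  −1 ⇒ G_1=29
G_1=29  [base 3] 3^3 + 2  →[3↦4]→  4^4 + 2 = 258  −1 ⇒ G_2=257
G_2=257  [base 4] 4^4 + 1  →[4↦5]→  5^5 + 1 = 3126  −1 ⇒ G_3=3125
G_3=3125  [base 5] 5^5  →[5↦6]→  6^6 = 46656  −1 ⇒ G_4=46655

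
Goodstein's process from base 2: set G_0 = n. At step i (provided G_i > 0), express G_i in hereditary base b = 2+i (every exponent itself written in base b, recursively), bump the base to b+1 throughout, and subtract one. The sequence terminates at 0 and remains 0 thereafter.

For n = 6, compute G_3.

3125

base 2: 6 = 2^2 + 2; at 3: 3^3 + 3 = 30; next = 29
base 3: 29 = 3^3 + 2; at 4: 4^4 + 2 = 258; next = 257
base 4: 257 = 4^4 + 1; at 5: 5^5 + 1 = 3126; next = 3125
base 5: 3125 = 5^5; at 6: 6^6 = 46656; next = 46655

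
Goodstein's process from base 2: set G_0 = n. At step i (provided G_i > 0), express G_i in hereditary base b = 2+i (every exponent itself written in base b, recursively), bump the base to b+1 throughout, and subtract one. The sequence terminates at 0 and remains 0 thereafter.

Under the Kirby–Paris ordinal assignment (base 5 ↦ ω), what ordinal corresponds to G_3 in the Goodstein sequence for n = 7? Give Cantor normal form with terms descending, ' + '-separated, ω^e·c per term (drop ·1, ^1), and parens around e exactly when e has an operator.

ω^ω + 2

G_0=7  [base 2] 2^2 + 2 + 1  →[2↦3]→  3^3 + 3 + 1 = 31  −1 ⇒ G_1=30
G_1=30  [base 3] 3^3 + 3  →[3↦4]→  4^4 + 4 = 260  −1 ⇒ G_2=259
G_2=259  [base 4] 4^4 + 3  →[4↦5]→  5^5 + 3 = 3128  −1 ⇒ G_3=3127
G_3=3127  [base 5] 5^5 + 2  →[5↦6]→  6^6 + 2 = 46658  −1 ⇒ G_4=46657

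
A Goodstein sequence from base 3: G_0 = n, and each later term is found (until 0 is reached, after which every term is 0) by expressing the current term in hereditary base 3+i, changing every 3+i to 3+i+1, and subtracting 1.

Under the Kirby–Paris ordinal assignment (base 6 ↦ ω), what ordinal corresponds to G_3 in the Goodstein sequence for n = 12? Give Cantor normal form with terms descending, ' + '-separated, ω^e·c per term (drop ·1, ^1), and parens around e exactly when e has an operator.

ω^2 + 1

G_0=12  [base 3] 3^2 + 3  →[3↦4]→  4^2 + 4 = 20  −1 ⇒ G_1=19
G_1=19  [base 4] 4^2 + 3  →[4↦5]→  5^2 + 3 = 28  −1 ⇒ G_2=27
G_2=27  [base 5] 5^2 + 2  →[5↦6]→  6^2 + 2 = 38  −1 ⇒ G_3=37
G_3=37  [base 6] 6^2 + 1  →[6↦7]→  7^2 + 1 = 50  −1 ⇒ G_4=49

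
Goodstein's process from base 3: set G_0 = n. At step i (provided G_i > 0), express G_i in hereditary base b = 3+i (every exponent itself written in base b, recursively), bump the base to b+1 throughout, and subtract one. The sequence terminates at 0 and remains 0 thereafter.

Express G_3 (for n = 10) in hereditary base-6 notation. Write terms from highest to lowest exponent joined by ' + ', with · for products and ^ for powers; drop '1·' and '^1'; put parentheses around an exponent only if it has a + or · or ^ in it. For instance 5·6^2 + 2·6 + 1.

4·6 + 3

step 0: 10 = 3^2 + 1; sub 4 for 3: 4^2 + 1; = 17; G_1 = 17−1 = 16
step 1: 16 = 4^2; sub 5 for 4: 5^2; = 25; G_2 = 25−1 = 24
step 2: 24 = 4·5 + 4; sub 6 for 5: 4·6 + 4; = 28; G_3 = 28−1 = 27
step 3: 27 = 4·6 + 3; sub 7 for 6: 4·7 + 3; = 31; G_4 = 31−1 = 30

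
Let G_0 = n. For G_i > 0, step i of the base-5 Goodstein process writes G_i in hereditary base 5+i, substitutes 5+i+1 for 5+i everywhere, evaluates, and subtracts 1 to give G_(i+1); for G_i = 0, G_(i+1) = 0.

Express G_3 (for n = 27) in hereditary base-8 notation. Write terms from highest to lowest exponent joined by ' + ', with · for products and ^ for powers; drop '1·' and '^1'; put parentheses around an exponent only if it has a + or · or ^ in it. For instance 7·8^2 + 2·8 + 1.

7·8 + 7

27 —HB5→ 5^2 + 2 —bump→ 6^2 + 2 = 38 —(−1)→ 37
37 —HB6→ 6^2 + 1 —bump→ 7^2 + 1 = 50 —(−1)→ 49
49 —HB7→ 7^2 —bump→ 8^2 = 64 —(−1)→ 63
63 —HB8→ 7·8 + 7 —bump→ 7·9 + 7 = 70 —(−1)→ 69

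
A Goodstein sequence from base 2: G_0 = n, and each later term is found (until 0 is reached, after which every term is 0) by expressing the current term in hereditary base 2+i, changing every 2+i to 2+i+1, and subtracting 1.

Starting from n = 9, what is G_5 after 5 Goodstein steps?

(0) 9|_2 = 2^(2 + 1) + 1 ↦ 3^(3 + 1) + 1|_3 = 82 ⇒ 81
(1) 81|_3 = 3^(3 + 1) ↦ 4^(4 + 1)|_4 = 1024 ⇒ 1023
(2) 1023|_4 = 3·4^4 + 3·4^3 + 3·4^2 + 3·4 + 3 ↦ 3·5^5 + 3·5^3 + 3·5^2 + 3·5 + 3|_5 = 9843 ⇒ 9842
(3) 9842|_5 = 3·5^5 + 3·5^3 + 3·5^2 + 3·5 + 2 ↦ 3·6^6 + 3·6^3 + 3·6^2 + 3·6 + 2|_6 = 140744 ⇒ 140743
(4) 140743|_6 = 3·6^6 + 3·6^3 + 3·6^2 + 3·6 + 1 ↦ 3·7^7 + 3·7^3 + 3·7^2 + 3·7 + 1|_7 = 2471827 ⇒ 2471826

2471826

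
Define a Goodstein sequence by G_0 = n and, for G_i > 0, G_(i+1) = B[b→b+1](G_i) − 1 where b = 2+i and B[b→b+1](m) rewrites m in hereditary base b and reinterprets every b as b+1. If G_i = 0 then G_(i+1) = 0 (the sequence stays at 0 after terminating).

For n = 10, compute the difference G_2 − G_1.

942

(0) 10|_2 = 2^(2 + 1) + 2 ↦ 3^(3 + 1) + 3|_3 = 84 ⇒ 83
(1) 83|_3 = 3^(3 + 1) + 2 ↦ 4^(4 + 1) + 2|_4 = 1026 ⇒ 1025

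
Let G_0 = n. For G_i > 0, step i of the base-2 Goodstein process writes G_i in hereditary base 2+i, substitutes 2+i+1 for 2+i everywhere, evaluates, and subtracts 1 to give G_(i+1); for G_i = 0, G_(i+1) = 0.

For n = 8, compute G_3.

(0) 8|_2 = 2^(2 + 1) ↦ 3^(3 + 1)|_3 = 81 ⇒ 80
(1) 80|_3 = 2·3^3 + 2·3^2 + 2·3 + 2 ↦ 2·4^4 + 2·4^2 + 2·4 + 2|_4 = 554 ⇒ 553
(2) 553|_4 = 2·4^4 + 2·4^2 + 2·4 + 1 ↦ 2·5^5 + 2·5^2 + 2·5 + 1|_5 = 6311 ⇒ 6310
(3) 6310|_5 = 2·5^5 + 2·5^2 + 2·5 ↦ 2·6^6 + 2·6^2 + 2·6|_6 = 93396 ⇒ 93395

6310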